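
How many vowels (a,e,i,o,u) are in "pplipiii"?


Input: pplipiii
Checking each character:
  'p' at position 0: consonant
  'p' at position 1: consonant
  'l' at position 2: consonant
  'i' at position 3: vowel (running total: 1)
  'p' at position 4: consonant
  'i' at position 5: vowel (running total: 2)
  'i' at position 6: vowel (running total: 3)
  'i' at position 7: vowel (running total: 4)
Total vowels: 4

4


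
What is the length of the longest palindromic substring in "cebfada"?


Input: "cebfada"
Checking substrings for palindromes:
  [4:7] "ada" (len 3) => palindrome
Longest palindromic substring: "ada" with length 3

3


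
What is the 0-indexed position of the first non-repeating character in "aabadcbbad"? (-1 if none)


Input: aabadcbbad
Character frequencies:
  'a': 4
  'b': 3
  'c': 1
  'd': 2
Scanning left to right for freq == 1:
  Position 0 ('a'): freq=4, skip
  Position 1 ('a'): freq=4, skip
  Position 2 ('b'): freq=3, skip
  Position 3 ('a'): freq=4, skip
  Position 4 ('d'): freq=2, skip
  Position 5 ('c'): unique! => answer = 5

5


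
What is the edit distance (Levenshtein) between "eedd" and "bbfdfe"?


Computing edit distance: "eedd" -> "bbfdfe"
DP table:
           b    b    f    d    f    e
      0    1    2    3    4    5    6
  e   1    1    2    3    4    5    5
  e   2    2    2    3    4    5    5
  d   3    3    3    3    3    4    5
  d   4    4    4    4    3    4    5
Edit distance = dp[4][6] = 5

5


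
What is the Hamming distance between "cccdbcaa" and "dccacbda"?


Comparing "cccdbcaa" and "dccacbda" position by position:
  Position 0: 'c' vs 'd' => differ
  Position 1: 'c' vs 'c' => same
  Position 2: 'c' vs 'c' => same
  Position 3: 'd' vs 'a' => differ
  Position 4: 'b' vs 'c' => differ
  Position 5: 'c' vs 'b' => differ
  Position 6: 'a' vs 'd' => differ
  Position 7: 'a' vs 'a' => same
Total differences (Hamming distance): 5

5


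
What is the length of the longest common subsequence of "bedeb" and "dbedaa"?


LCS of "bedeb" and "dbedaa"
DP table:
           d    b    e    d    a    a
      0    0    0    0    0    0    0
  b   0    0    1    1    1    1    1
  e   0    0    1    2    2    2    2
  d   0    1    1    2    3    3    3
  e   0    1    1    2    3    3    3
  b   0    1    2    2    3    3    3
LCS length = dp[5][6] = 3

3


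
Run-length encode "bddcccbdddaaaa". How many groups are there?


Input: bddcccbdddaaaa
Scanning for consecutive runs:
  Group 1: 'b' x 1 (positions 0-0)
  Group 2: 'd' x 2 (positions 1-2)
  Group 3: 'c' x 3 (positions 3-5)
  Group 4: 'b' x 1 (positions 6-6)
  Group 5: 'd' x 3 (positions 7-9)
  Group 6: 'a' x 4 (positions 10-13)
Total groups: 6

6


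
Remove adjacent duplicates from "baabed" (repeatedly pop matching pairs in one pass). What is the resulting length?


Input: baabed
Stack-based adjacent duplicate removal:
  Read 'b': push. Stack: b
  Read 'a': push. Stack: ba
  Read 'a': matches stack top 'a' => pop. Stack: b
  Read 'b': matches stack top 'b' => pop. Stack: (empty)
  Read 'e': push. Stack: e
  Read 'd': push. Stack: ed
Final stack: "ed" (length 2)

2


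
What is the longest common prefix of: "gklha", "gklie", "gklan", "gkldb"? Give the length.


Words: gklha, gklie, gklan, gkldb
  Position 0: all 'g' => match
  Position 1: all 'k' => match
  Position 2: all 'l' => match
  Position 3: ('h', 'i', 'a', 'd') => mismatch, stop
LCP = "gkl" (length 3)

3


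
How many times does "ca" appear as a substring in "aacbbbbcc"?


Searching for "ca" in "aacbbbbcc"
Scanning each position:
  Position 0: "aa" => no
  Position 1: "ac" => no
  Position 2: "cb" => no
  Position 3: "bb" => no
  Position 4: "bb" => no
  Position 5: "bb" => no
  Position 6: "bc" => no
  Position 7: "cc" => no
Total occurrences: 0

0


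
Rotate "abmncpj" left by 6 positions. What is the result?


Input: "abmncpj", rotate left by 6
First 6 characters: "abmncp"
Remaining characters: "j"
Concatenate remaining + first: "j" + "abmncp" = "jabmncp"

jabmncp


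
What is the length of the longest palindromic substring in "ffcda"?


Input: "ffcda"
Checking substrings for palindromes:
  [0:2] "ff" (len 2) => palindrome
Longest palindromic substring: "ff" with length 2

2


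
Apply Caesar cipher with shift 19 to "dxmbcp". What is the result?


Caesar cipher: shift "dxmbcp" by 19
  'd' (pos 3) + 19 = pos 22 = 'w'
  'x' (pos 23) + 19 = pos 16 = 'q'
  'm' (pos 12) + 19 = pos 5 = 'f'
  'b' (pos 1) + 19 = pos 20 = 'u'
  'c' (pos 2) + 19 = pos 21 = 'v'
  'p' (pos 15) + 19 = pos 8 = 'i'
Result: wqfuvi

wqfuvi


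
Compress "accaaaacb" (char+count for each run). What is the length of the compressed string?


Input: accaaaacb
Runs:
  'a' x 1 => "a1"
  'c' x 2 => "c2"
  'a' x 4 => "a4"
  'c' x 1 => "c1"
  'b' x 1 => "b1"
Compressed: "a1c2a4c1b1"
Compressed length: 10

10


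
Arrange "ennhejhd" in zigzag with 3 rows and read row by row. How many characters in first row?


Zigzag "ennhejhd" into 3 rows:
Placing characters:
  'e' => row 0
  'n' => row 1
  'n' => row 2
  'h' => row 1
  'e' => row 0
  'j' => row 1
  'h' => row 2
  'd' => row 1
Rows:
  Row 0: "ee"
  Row 1: "nhjd"
  Row 2: "nh"
First row length: 2

2


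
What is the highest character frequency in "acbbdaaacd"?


Input: acbbdaaacd
Character counts:
  'a': 4
  'b': 2
  'c': 2
  'd': 2
Maximum frequency: 4

4


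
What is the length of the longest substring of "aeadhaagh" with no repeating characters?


Input: "aeadhaagh"
Sliding window (track last position of each char):
  Position 0 ('a'): window [0,0] length 1 -- new best
  Position 1 ('e'): window [0,1] length 2 -- new best
  Position 2 ('a'): repeat (last at 0), move window start to 1
  Position 2 ('a'): window [1,2] length 2
  Position 3 ('d'): window [1,3] length 3 -- new best
  Position 4 ('h'): window [1,4] length 4 -- new best
  Position 5 ('a'): repeat (last at 2), move window start to 3
  Position 5 ('a'): window [3,5] length 3
  Position 6 ('a'): repeat (last at 5), move window start to 6
  Position 6 ('a'): window [6,6] length 1
  Position 7 ('g'): window [6,7] length 2
  Position 8 ('h'): window [6,8] length 3
Longest substring with no repeats: "eadh" with length 4

4


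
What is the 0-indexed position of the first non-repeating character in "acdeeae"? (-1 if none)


Input: acdeeae
Character frequencies:
  'a': 2
  'c': 1
  'd': 1
  'e': 3
Scanning left to right for freq == 1:
  Position 0 ('a'): freq=2, skip
  Position 1 ('c'): unique! => answer = 1

1


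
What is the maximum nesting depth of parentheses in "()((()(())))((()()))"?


Input: "()((()(())))((()()))"
Tracking depth:
  Position 0 '(': depth becomes 1
  Position 1 ')': depth becomes 0
  Position 2 '(': depth becomes 1
  Position 3 '(': depth becomes 2
  Position 4 '(': depth becomes 3
  Position 5 ')': depth becomes 2
  Position 6 '(': depth becomes 3
  Position 7 '(': depth becomes 4
  Position 8 ')': depth becomes 3
  Position 9 ')': depth becomes 2
  Position 10 ')': depth becomes 1
  Position 11 ')': depth becomes 0
  Position 12 '(': depth becomes 1
  Position 13 '(': depth becomes 2
  Position 14 '(': depth becomes 3
  Position 15 ')': depth becomes 2
  Position 16 '(': depth becomes 3
  Position 17 ')': depth becomes 2
  Position 18 ')': depth becomes 1
  Position 19 ')': depth becomes 0
Maximum depth reached: 4

4


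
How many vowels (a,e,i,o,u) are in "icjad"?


Input: icjad
Checking each character:
  'i' at position 0: vowel (running total: 1)
  'c' at position 1: consonant
  'j' at position 2: consonant
  'a' at position 3: vowel (running total: 2)
  'd' at position 4: consonant
Total vowels: 2

2


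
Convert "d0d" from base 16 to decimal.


Input: "d0d" in base 16
Positional expansion:
  Digit 'd' (value 13) x 16^2 = 3328
  Digit '0' (value 0) x 16^1 = 0
  Digit 'd' (value 13) x 16^0 = 13
Sum = 3341

3341


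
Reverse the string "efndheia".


Input: efndheia
Reading characters right to left:
  Position 7: 'a'
  Position 6: 'i'
  Position 5: 'e'
  Position 4: 'h'
  Position 3: 'd'
  Position 2: 'n'
  Position 1: 'f'
  Position 0: 'e'
Reversed: aiehdnfe

aiehdnfe


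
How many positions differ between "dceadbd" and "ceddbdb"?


Comparing "dceadbd" and "ceddbdb" position by position:
  Position 0: 'd' vs 'c' => DIFFER
  Position 1: 'c' vs 'e' => DIFFER
  Position 2: 'e' vs 'd' => DIFFER
  Position 3: 'a' vs 'd' => DIFFER
  Position 4: 'd' vs 'b' => DIFFER
  Position 5: 'b' vs 'd' => DIFFER
  Position 6: 'd' vs 'b' => DIFFER
Positions that differ: 7

7


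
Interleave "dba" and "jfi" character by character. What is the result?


Interleaving "dba" and "jfi":
  Position 0: 'd' from first, 'j' from second => "dj"
  Position 1: 'b' from first, 'f' from second => "bf"
  Position 2: 'a' from first, 'i' from second => "ai"
Result: djbfai

djbfai


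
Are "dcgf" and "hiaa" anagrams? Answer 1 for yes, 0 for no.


Strings: "dcgf", "hiaa"
Sorted first:  cdfg
Sorted second: aahi
Differ at position 0: 'c' vs 'a' => not anagrams

0


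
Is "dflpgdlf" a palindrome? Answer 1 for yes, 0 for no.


Input: dflpgdlf
Reversed: fldgplfd
  Compare pos 0 ('d') with pos 7 ('f'): MISMATCH
  Compare pos 1 ('f') with pos 6 ('l'): MISMATCH
  Compare pos 2 ('l') with pos 5 ('d'): MISMATCH
  Compare pos 3 ('p') with pos 4 ('g'): MISMATCH
Result: not a palindrome

0


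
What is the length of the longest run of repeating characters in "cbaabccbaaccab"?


Input: "cbaabccbaaccab"
Scanning for longest run:
  Position 1 ('b'): new char, reset run to 1
  Position 2 ('a'): new char, reset run to 1
  Position 3 ('a'): continues run of 'a', length=2
  Position 4 ('b'): new char, reset run to 1
  Position 5 ('c'): new char, reset run to 1
  Position 6 ('c'): continues run of 'c', length=2
  Position 7 ('b'): new char, reset run to 1
  Position 8 ('a'): new char, reset run to 1
  Position 9 ('a'): continues run of 'a', length=2
  Position 10 ('c'): new char, reset run to 1
  Position 11 ('c'): continues run of 'c', length=2
  Position 12 ('a'): new char, reset run to 1
  Position 13 ('b'): new char, reset run to 1
Longest run: 'a' with length 2

2


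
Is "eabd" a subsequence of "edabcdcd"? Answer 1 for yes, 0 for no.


Check if "eabd" is a subsequence of "edabcdcd"
Greedy scan:
  Position 0 ('e'): matches sub[0] = 'e'
  Position 1 ('d'): no match needed
  Position 2 ('a'): matches sub[1] = 'a'
  Position 3 ('b'): matches sub[2] = 'b'
  Position 4 ('c'): no match needed
  Position 5 ('d'): matches sub[3] = 'd'
  Position 6 ('c'): no match needed
  Position 7 ('d'): no match needed
All 4 characters matched => is a subsequence

1


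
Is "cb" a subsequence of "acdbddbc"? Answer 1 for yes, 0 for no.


Check if "cb" is a subsequence of "acdbddbc"
Greedy scan:
  Position 0 ('a'): no match needed
  Position 1 ('c'): matches sub[0] = 'c'
  Position 2 ('d'): no match needed
  Position 3 ('b'): matches sub[1] = 'b'
  Position 4 ('d'): no match needed
  Position 5 ('d'): no match needed
  Position 6 ('b'): no match needed
  Position 7 ('c'): no match needed
All 2 characters matched => is a subsequence

1


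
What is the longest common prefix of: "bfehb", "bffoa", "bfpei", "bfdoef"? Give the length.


Words: bfehb, bffoa, bfpei, bfdoef
  Position 0: all 'b' => match
  Position 1: all 'f' => match
  Position 2: ('e', 'f', 'p', 'd') => mismatch, stop
LCP = "bf" (length 2)

2


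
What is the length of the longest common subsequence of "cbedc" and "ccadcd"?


LCS of "cbedc" and "ccadcd"
DP table:
           c    c    a    d    c    d
      0    0    0    0    0    0    0
  c   0    1    1    1    1    1    1
  b   0    1    1    1    1    1    1
  e   0    1    1    1    1    1    1
  d   0    1    1    1    2    2    2
  c   0    1    2    2    2    3    3
LCS length = dp[5][6] = 3

3


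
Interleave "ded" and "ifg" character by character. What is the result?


Interleaving "ded" and "ifg":
  Position 0: 'd' from first, 'i' from second => "di"
  Position 1: 'e' from first, 'f' from second => "ef"
  Position 2: 'd' from first, 'g' from second => "dg"
Result: diefdg

diefdg


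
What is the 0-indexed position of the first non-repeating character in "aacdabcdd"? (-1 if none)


Input: aacdabcdd
Character frequencies:
  'a': 3
  'b': 1
  'c': 2
  'd': 3
Scanning left to right for freq == 1:
  Position 0 ('a'): freq=3, skip
  Position 1 ('a'): freq=3, skip
  Position 2 ('c'): freq=2, skip
  Position 3 ('d'): freq=3, skip
  Position 4 ('a'): freq=3, skip
  Position 5 ('b'): unique! => answer = 5

5


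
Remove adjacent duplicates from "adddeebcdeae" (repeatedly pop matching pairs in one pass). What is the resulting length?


Input: adddeebcdeae
Stack-based adjacent duplicate removal:
  Read 'a': push. Stack: a
  Read 'd': push. Stack: ad
  Read 'd': matches stack top 'd' => pop. Stack: a
  Read 'd': push. Stack: ad
  Read 'e': push. Stack: ade
  Read 'e': matches stack top 'e' => pop. Stack: ad
  Read 'b': push. Stack: adb
  Read 'c': push. Stack: adbc
  Read 'd': push. Stack: adbcd
  Read 'e': push. Stack: adbcde
  Read 'a': push. Stack: adbcdea
  Read 'e': push. Stack: adbcdeae
Final stack: "adbcdeae" (length 8)

8


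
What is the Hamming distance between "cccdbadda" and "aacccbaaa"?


Comparing "cccdbadda" and "aacccbaaa" position by position:
  Position 0: 'c' vs 'a' => differ
  Position 1: 'c' vs 'a' => differ
  Position 2: 'c' vs 'c' => same
  Position 3: 'd' vs 'c' => differ
  Position 4: 'b' vs 'c' => differ
  Position 5: 'a' vs 'b' => differ
  Position 6: 'd' vs 'a' => differ
  Position 7: 'd' vs 'a' => differ
  Position 8: 'a' vs 'a' => same
Total differences (Hamming distance): 7

7


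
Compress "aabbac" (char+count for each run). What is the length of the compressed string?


Input: aabbac
Runs:
  'a' x 2 => "a2"
  'b' x 2 => "b2"
  'a' x 1 => "a1"
  'c' x 1 => "c1"
Compressed: "a2b2a1c1"
Compressed length: 8

8


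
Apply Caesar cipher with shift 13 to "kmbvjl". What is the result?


Caesar cipher: shift "kmbvjl" by 13
  'k' (pos 10) + 13 = pos 23 = 'x'
  'm' (pos 12) + 13 = pos 25 = 'z'
  'b' (pos 1) + 13 = pos 14 = 'o'
  'v' (pos 21) + 13 = pos 8 = 'i'
  'j' (pos 9) + 13 = pos 22 = 'w'
  'l' (pos 11) + 13 = pos 24 = 'y'
Result: xzoiwy

xzoiwy


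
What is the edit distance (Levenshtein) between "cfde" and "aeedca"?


Computing edit distance: "cfde" -> "aeedca"
DP table:
           a    e    e    d    c    a
      0    1    2    3    4    5    6
  c   1    1    2    3    4    4    5
  f   2    2    2    3    4    5    5
  d   3    3    3    3    3    4    5
  e   4    4    3    3    4    4    5
Edit distance = dp[4][6] = 5

5


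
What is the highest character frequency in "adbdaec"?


Input: adbdaec
Character counts:
  'a': 2
  'b': 1
  'c': 1
  'd': 2
  'e': 1
Maximum frequency: 2

2


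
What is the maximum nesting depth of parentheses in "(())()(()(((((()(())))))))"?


Input: "(())()(()(((((()(())))))))"
Tracking depth:
  Position 0 '(': depth becomes 1
  Position 1 '(': depth becomes 2
  Position 2 ')': depth becomes 1
  Position 3 ')': depth becomes 0
  Position 4 '(': depth becomes 1
  Position 5 ')': depth becomes 0
  Position 6 '(': depth becomes 1
  Position 7 '(': depth becomes 2
  Position 8 ')': depth becomes 1
  Position 9 '(': depth becomes 2
  Position 10 '(': depth becomes 3
  Position 11 '(': depth becomes 4
  Position 12 '(': depth becomes 5
  Position 13 '(': depth becomes 6
  Position 14 '(': depth becomes 7
  Position 15 ')': depth becomes 6
  Position 16 '(': depth becomes 7
  Position 17 '(': depth becomes 8
  Position 18 ')': depth becomes 7
  Position 19 ')': depth becomes 6
  Position 20 ')': depth becomes 5
  Position 21 ')': depth becomes 4
  Position 22 ')': depth becomes 3
  Position 23 ')': depth becomes 2
  Position 24 ')': depth becomes 1
  Position 25 ')': depth becomes 0
Maximum depth reached: 8

8


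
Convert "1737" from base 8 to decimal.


Input: "1737" in base 8
Positional expansion:
  Digit '1' (value 1) x 8^3 = 512
  Digit '7' (value 7) x 8^2 = 448
  Digit '3' (value 3) x 8^1 = 24
  Digit '7' (value 7) x 8^0 = 7
Sum = 991

991


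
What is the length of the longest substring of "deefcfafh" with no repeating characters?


Input: "deefcfafh"
Sliding window (track last position of each char):
  Position 0 ('d'): window [0,0] length 1 -- new best
  Position 1 ('e'): window [0,1] length 2 -- new best
  Position 2 ('e'): repeat (last at 1), move window start to 2
  Position 2 ('e'): window [2,2] length 1
  Position 3 ('f'): window [2,3] length 2
  Position 4 ('c'): window [2,4] length 3 -- new best
  Position 5 ('f'): repeat (last at 3), move window start to 4
  Position 5 ('f'): window [4,5] length 2
  Position 6 ('a'): window [4,6] length 3
  Position 7 ('f'): repeat (last at 5), move window start to 6
  Position 7 ('f'): window [6,7] length 2
  Position 8 ('h'): window [6,8] length 3
Longest substring with no repeats: "efc" with length 3

3


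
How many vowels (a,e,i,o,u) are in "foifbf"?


Input: foifbf
Checking each character:
  'f' at position 0: consonant
  'o' at position 1: vowel (running total: 1)
  'i' at position 2: vowel (running total: 2)
  'f' at position 3: consonant
  'b' at position 4: consonant
  'f' at position 5: consonant
Total vowels: 2

2


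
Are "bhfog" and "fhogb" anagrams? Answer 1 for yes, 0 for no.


Strings: "bhfog", "fhogb"
Sorted first:  bfgho
Sorted second: bfgho
Sorted forms match => anagrams

1


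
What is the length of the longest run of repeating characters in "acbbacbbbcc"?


Input: "acbbacbbbcc"
Scanning for longest run:
  Position 1 ('c'): new char, reset run to 1
  Position 2 ('b'): new char, reset run to 1
  Position 3 ('b'): continues run of 'b', length=2
  Position 4 ('a'): new char, reset run to 1
  Position 5 ('c'): new char, reset run to 1
  Position 6 ('b'): new char, reset run to 1
  Position 7 ('b'): continues run of 'b', length=2
  Position 8 ('b'): continues run of 'b', length=3
  Position 9 ('c'): new char, reset run to 1
  Position 10 ('c'): continues run of 'c', length=2
Longest run: 'b' with length 3

3


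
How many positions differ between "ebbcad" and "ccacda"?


Comparing "ebbcad" and "ccacda" position by position:
  Position 0: 'e' vs 'c' => DIFFER
  Position 1: 'b' vs 'c' => DIFFER
  Position 2: 'b' vs 'a' => DIFFER
  Position 3: 'c' vs 'c' => same
  Position 4: 'a' vs 'd' => DIFFER
  Position 5: 'd' vs 'a' => DIFFER
Positions that differ: 5

5


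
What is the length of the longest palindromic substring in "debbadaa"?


Input: "debbadaa"
Checking substrings for palindromes:
  [4:7] "ada" (len 3) => palindrome
  [2:4] "bb" (len 2) => palindrome
  [6:8] "aa" (len 2) => palindrome
Longest palindromic substring: "ada" with length 3

3


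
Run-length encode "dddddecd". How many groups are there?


Input: dddddecd
Scanning for consecutive runs:
  Group 1: 'd' x 5 (positions 0-4)
  Group 2: 'e' x 1 (positions 5-5)
  Group 3: 'c' x 1 (positions 6-6)
  Group 4: 'd' x 1 (positions 7-7)
Total groups: 4

4


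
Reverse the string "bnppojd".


Input: bnppojd
Reading characters right to left:
  Position 6: 'd'
  Position 5: 'j'
  Position 4: 'o'
  Position 3: 'p'
  Position 2: 'p'
  Position 1: 'n'
  Position 0: 'b'
Reversed: djoppnb

djoppnb


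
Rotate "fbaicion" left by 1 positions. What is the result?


Input: "fbaicion", rotate left by 1
First 1 characters: "f"
Remaining characters: "baicion"
Concatenate remaining + first: "baicion" + "f" = "baicionf"

baicionf


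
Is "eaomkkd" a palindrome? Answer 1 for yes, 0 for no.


Input: eaomkkd
Reversed: dkkmoae
  Compare pos 0 ('e') with pos 6 ('d'): MISMATCH
  Compare pos 1 ('a') with pos 5 ('k'): MISMATCH
  Compare pos 2 ('o') with pos 4 ('k'): MISMATCH
Result: not a palindrome

0


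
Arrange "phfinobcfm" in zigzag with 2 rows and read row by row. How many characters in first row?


Zigzag "phfinobcfm" into 2 rows:
Placing characters:
  'p' => row 0
  'h' => row 1
  'f' => row 0
  'i' => row 1
  'n' => row 0
  'o' => row 1
  'b' => row 0
  'c' => row 1
  'f' => row 0
  'm' => row 1
Rows:
  Row 0: "pfnbf"
  Row 1: "hiocm"
First row length: 5

5


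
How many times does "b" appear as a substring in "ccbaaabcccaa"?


Searching for "b" in "ccbaaabcccaa"
Scanning each position:
  Position 0: "c" => no
  Position 1: "c" => no
  Position 2: "b" => MATCH
  Position 3: "a" => no
  Position 4: "a" => no
  Position 5: "a" => no
  Position 6: "b" => MATCH
  Position 7: "c" => no
  Position 8: "c" => no
  Position 9: "c" => no
  Position 10: "a" => no
  Position 11: "a" => no
Total occurrences: 2

2


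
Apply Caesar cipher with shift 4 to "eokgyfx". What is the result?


Caesar cipher: shift "eokgyfx" by 4
  'e' (pos 4) + 4 = pos 8 = 'i'
  'o' (pos 14) + 4 = pos 18 = 's'
  'k' (pos 10) + 4 = pos 14 = 'o'
  'g' (pos 6) + 4 = pos 10 = 'k'
  'y' (pos 24) + 4 = pos 2 = 'c'
  'f' (pos 5) + 4 = pos 9 = 'j'
  'x' (pos 23) + 4 = pos 1 = 'b'
Result: isokcjb

isokcjb


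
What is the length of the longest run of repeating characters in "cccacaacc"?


Input: "cccacaacc"
Scanning for longest run:
  Position 1 ('c'): continues run of 'c', length=2
  Position 2 ('c'): continues run of 'c', length=3
  Position 3 ('a'): new char, reset run to 1
  Position 4 ('c'): new char, reset run to 1
  Position 5 ('a'): new char, reset run to 1
  Position 6 ('a'): continues run of 'a', length=2
  Position 7 ('c'): new char, reset run to 1
  Position 8 ('c'): continues run of 'c', length=2
Longest run: 'c' with length 3

3


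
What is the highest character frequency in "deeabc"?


Input: deeabc
Character counts:
  'a': 1
  'b': 1
  'c': 1
  'd': 1
  'e': 2
Maximum frequency: 2

2


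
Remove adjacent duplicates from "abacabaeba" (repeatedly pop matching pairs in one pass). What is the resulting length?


Input: abacabaeba
Stack-based adjacent duplicate removal:
  Read 'a': push. Stack: a
  Read 'b': push. Stack: ab
  Read 'a': push. Stack: aba
  Read 'c': push. Stack: abac
  Read 'a': push. Stack: abaca
  Read 'b': push. Stack: abacab
  Read 'a': push. Stack: abacaba
  Read 'e': push. Stack: abacabae
  Read 'b': push. Stack: abacabaeb
  Read 'a': push. Stack: abacabaeba
Final stack: "abacabaeba" (length 10)

10


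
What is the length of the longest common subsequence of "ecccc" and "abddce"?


LCS of "ecccc" and "abddce"
DP table:
           a    b    d    d    c    e
      0    0    0    0    0    0    0
  e   0    0    0    0    0    0    1
  c   0    0    0    0    0    1    1
  c   0    0    0    0    0    1    1
  c   0    0    0    0    0    1    1
  c   0    0    0    0    0    1    1
LCS length = dp[5][6] = 1

1


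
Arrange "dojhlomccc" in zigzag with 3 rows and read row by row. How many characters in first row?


Zigzag "dojhlomccc" into 3 rows:
Placing characters:
  'd' => row 0
  'o' => row 1
  'j' => row 2
  'h' => row 1
  'l' => row 0
  'o' => row 1
  'm' => row 2
  'c' => row 1
  'c' => row 0
  'c' => row 1
Rows:
  Row 0: "dlc"
  Row 1: "ohocc"
  Row 2: "jm"
First row length: 3

3


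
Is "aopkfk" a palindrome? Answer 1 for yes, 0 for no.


Input: aopkfk
Reversed: kfkpoa
  Compare pos 0 ('a') with pos 5 ('k'): MISMATCH
  Compare pos 1 ('o') with pos 4 ('f'): MISMATCH
  Compare pos 2 ('p') with pos 3 ('k'): MISMATCH
Result: not a palindrome

0


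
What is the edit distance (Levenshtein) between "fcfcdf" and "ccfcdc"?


Computing edit distance: "fcfcdf" -> "ccfcdc"
DP table:
           c    c    f    c    d    c
      0    1    2    3    4    5    6
  f   1    1    2    2    3    4    5
  c   2    1    1    2    2    3    4
  f   3    2    2    1    2    3    4
  c   4    3    2    2    1    2    3
  d   5    4    3    3    2    1    2
  f   6    5    4    3    3    2    2
Edit distance = dp[6][6] = 2

2


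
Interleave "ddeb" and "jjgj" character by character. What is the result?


Interleaving "ddeb" and "jjgj":
  Position 0: 'd' from first, 'j' from second => "dj"
  Position 1: 'd' from first, 'j' from second => "dj"
  Position 2: 'e' from first, 'g' from second => "eg"
  Position 3: 'b' from first, 'j' from second => "bj"
Result: djdjegbj

djdjegbj


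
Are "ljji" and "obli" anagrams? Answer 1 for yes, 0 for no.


Strings: "ljji", "obli"
Sorted first:  ijjl
Sorted second: bilo
Differ at position 0: 'i' vs 'b' => not anagrams

0


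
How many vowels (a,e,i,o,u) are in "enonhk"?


Input: enonhk
Checking each character:
  'e' at position 0: vowel (running total: 1)
  'n' at position 1: consonant
  'o' at position 2: vowel (running total: 2)
  'n' at position 3: consonant
  'h' at position 4: consonant
  'k' at position 5: consonant
Total vowels: 2

2


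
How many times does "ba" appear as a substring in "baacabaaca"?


Searching for "ba" in "baacabaaca"
Scanning each position:
  Position 0: "ba" => MATCH
  Position 1: "aa" => no
  Position 2: "ac" => no
  Position 3: "ca" => no
  Position 4: "ab" => no
  Position 5: "ba" => MATCH
  Position 6: "aa" => no
  Position 7: "ac" => no
  Position 8: "ca" => no
Total occurrences: 2

2


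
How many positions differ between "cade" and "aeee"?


Comparing "cade" and "aeee" position by position:
  Position 0: 'c' vs 'a' => DIFFER
  Position 1: 'a' vs 'e' => DIFFER
  Position 2: 'd' vs 'e' => DIFFER
  Position 3: 'e' vs 'e' => same
Positions that differ: 3

3


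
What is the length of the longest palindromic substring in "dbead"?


Input: "dbead"
Checking substrings for palindromes:
  No multi-char palindromic substrings found
Longest palindromic substring: "d" with length 1

1


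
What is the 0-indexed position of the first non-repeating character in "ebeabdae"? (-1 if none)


Input: ebeabdae
Character frequencies:
  'a': 2
  'b': 2
  'd': 1
  'e': 3
Scanning left to right for freq == 1:
  Position 0 ('e'): freq=3, skip
  Position 1 ('b'): freq=2, skip
  Position 2 ('e'): freq=3, skip
  Position 3 ('a'): freq=2, skip
  Position 4 ('b'): freq=2, skip
  Position 5 ('d'): unique! => answer = 5

5


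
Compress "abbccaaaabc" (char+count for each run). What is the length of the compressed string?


Input: abbccaaaabc
Runs:
  'a' x 1 => "a1"
  'b' x 2 => "b2"
  'c' x 2 => "c2"
  'a' x 4 => "a4"
  'b' x 1 => "b1"
  'c' x 1 => "c1"
Compressed: "a1b2c2a4b1c1"
Compressed length: 12

12


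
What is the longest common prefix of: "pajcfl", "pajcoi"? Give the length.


Words: pajcfl, pajcoi
  Position 0: all 'p' => match
  Position 1: all 'a' => match
  Position 2: all 'j' => match
  Position 3: all 'c' => match
  Position 4: ('f', 'o') => mismatch, stop
LCP = "pajc" (length 4)

4


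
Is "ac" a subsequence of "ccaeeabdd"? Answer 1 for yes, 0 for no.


Check if "ac" is a subsequence of "ccaeeabdd"
Greedy scan:
  Position 0 ('c'): no match needed
  Position 1 ('c'): no match needed
  Position 2 ('a'): matches sub[0] = 'a'
  Position 3 ('e'): no match needed
  Position 4 ('e'): no match needed
  Position 5 ('a'): no match needed
  Position 6 ('b'): no match needed
  Position 7 ('d'): no match needed
  Position 8 ('d'): no match needed
Only matched 1/2 characters => not a subsequence

0


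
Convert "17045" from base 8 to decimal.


Input: "17045" in base 8
Positional expansion:
  Digit '1' (value 1) x 8^4 = 4096
  Digit '7' (value 7) x 8^3 = 3584
  Digit '0' (value 0) x 8^2 = 0
  Digit '4' (value 4) x 8^1 = 32
  Digit '5' (value 5) x 8^0 = 5
Sum = 7717

7717


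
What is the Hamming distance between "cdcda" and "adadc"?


Comparing "cdcda" and "adadc" position by position:
  Position 0: 'c' vs 'a' => differ
  Position 1: 'd' vs 'd' => same
  Position 2: 'c' vs 'a' => differ
  Position 3: 'd' vs 'd' => same
  Position 4: 'a' vs 'c' => differ
Total differences (Hamming distance): 3

3


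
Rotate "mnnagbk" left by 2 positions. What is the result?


Input: "mnnagbk", rotate left by 2
First 2 characters: "mn"
Remaining characters: "nagbk"
Concatenate remaining + first: "nagbk" + "mn" = "nagbkmn"

nagbkmn


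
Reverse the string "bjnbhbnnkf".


Input: bjnbhbnnkf
Reading characters right to left:
  Position 9: 'f'
  Position 8: 'k'
  Position 7: 'n'
  Position 6: 'n'
  Position 5: 'b'
  Position 4: 'h'
  Position 3: 'b'
  Position 2: 'n'
  Position 1: 'j'
  Position 0: 'b'
Reversed: fknnbhbnjb

fknnbhbnjb


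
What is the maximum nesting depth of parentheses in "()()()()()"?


Input: "()()()()()"
Tracking depth:
  Position 0 '(': depth becomes 1
  Position 1 ')': depth becomes 0
  Position 2 '(': depth becomes 1
  Position 3 ')': depth becomes 0
  Position 4 '(': depth becomes 1
  Position 5 ')': depth becomes 0
  Position 6 '(': depth becomes 1
  Position 7 ')': depth becomes 0
  Position 8 '(': depth becomes 1
  Position 9 ')': depth becomes 0
Maximum depth reached: 1

1


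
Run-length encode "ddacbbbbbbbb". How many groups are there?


Input: ddacbbbbbbbb
Scanning for consecutive runs:
  Group 1: 'd' x 2 (positions 0-1)
  Group 2: 'a' x 1 (positions 2-2)
  Group 3: 'c' x 1 (positions 3-3)
  Group 4: 'b' x 8 (positions 4-11)
Total groups: 4

4


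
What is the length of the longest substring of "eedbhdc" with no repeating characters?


Input: "eedbhdc"
Sliding window (track last position of each char):
  Position 0 ('e'): window [0,0] length 1 -- new best
  Position 1 ('e'): repeat (last at 0), move window start to 1
  Position 1 ('e'): window [1,1] length 1
  Position 2 ('d'): window [1,2] length 2 -- new best
  Position 3 ('b'): window [1,3] length 3 -- new best
  Position 4 ('h'): window [1,4] length 4 -- new best
  Position 5 ('d'): repeat (last at 2), move window start to 3
  Position 5 ('d'): window [3,5] length 3
  Position 6 ('c'): window [3,6] length 4
Longest substring with no repeats: "edbh" with length 4

4


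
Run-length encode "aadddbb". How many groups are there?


Input: aadddbb
Scanning for consecutive runs:
  Group 1: 'a' x 2 (positions 0-1)
  Group 2: 'd' x 3 (positions 2-4)
  Group 3: 'b' x 2 (positions 5-6)
Total groups: 3

3


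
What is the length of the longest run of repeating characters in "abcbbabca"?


Input: "abcbbabca"
Scanning for longest run:
  Position 1 ('b'): new char, reset run to 1
  Position 2 ('c'): new char, reset run to 1
  Position 3 ('b'): new char, reset run to 1
  Position 4 ('b'): continues run of 'b', length=2
  Position 5 ('a'): new char, reset run to 1
  Position 6 ('b'): new char, reset run to 1
  Position 7 ('c'): new char, reset run to 1
  Position 8 ('a'): new char, reset run to 1
Longest run: 'b' with length 2

2


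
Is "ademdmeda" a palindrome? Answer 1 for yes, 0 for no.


Input: ademdmeda
Reversed: ademdmeda
  Compare pos 0 ('a') with pos 8 ('a'): match
  Compare pos 1 ('d') with pos 7 ('d'): match
  Compare pos 2 ('e') with pos 6 ('e'): match
  Compare pos 3 ('m') with pos 5 ('m'): match
Result: palindrome

1


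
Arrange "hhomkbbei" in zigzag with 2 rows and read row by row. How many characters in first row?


Zigzag "hhomkbbei" into 2 rows:
Placing characters:
  'h' => row 0
  'h' => row 1
  'o' => row 0
  'm' => row 1
  'k' => row 0
  'b' => row 1
  'b' => row 0
  'e' => row 1
  'i' => row 0
Rows:
  Row 0: "hokbi"
  Row 1: "hmbe"
First row length: 5

5


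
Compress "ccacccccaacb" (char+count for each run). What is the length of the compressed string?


Input: ccacccccaacb
Runs:
  'c' x 2 => "c2"
  'a' x 1 => "a1"
  'c' x 5 => "c5"
  'a' x 2 => "a2"
  'c' x 1 => "c1"
  'b' x 1 => "b1"
Compressed: "c2a1c5a2c1b1"
Compressed length: 12

12


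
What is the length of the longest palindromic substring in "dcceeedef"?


Input: "dcceeedef"
Checking substrings for palindromes:
  [3:6] "eee" (len 3) => palindrome
  [5:8] "ede" (len 3) => palindrome
  [1:3] "cc" (len 2) => palindrome
  [3:5] "ee" (len 2) => palindrome
  [4:6] "ee" (len 2) => palindrome
Longest palindromic substring: "eee" with length 3

3


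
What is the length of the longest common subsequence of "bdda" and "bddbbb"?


LCS of "bdda" and "bddbbb"
DP table:
           b    d    d    b    b    b
      0    0    0    0    0    0    0
  b   0    1    1    1    1    1    1
  d   0    1    2    2    2    2    2
  d   0    1    2    3    3    3    3
  a   0    1    2    3    3    3    3
LCS length = dp[4][6] = 3

3


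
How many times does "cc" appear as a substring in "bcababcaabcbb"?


Searching for "cc" in "bcababcaabcbb"
Scanning each position:
  Position 0: "bc" => no
  Position 1: "ca" => no
  Position 2: "ab" => no
  Position 3: "ba" => no
  Position 4: "ab" => no
  Position 5: "bc" => no
  Position 6: "ca" => no
  Position 7: "aa" => no
  Position 8: "ab" => no
  Position 9: "bc" => no
  Position 10: "cb" => no
  Position 11: "bb" => no
Total occurrences: 0

0


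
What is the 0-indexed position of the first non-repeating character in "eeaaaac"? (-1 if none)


Input: eeaaaac
Character frequencies:
  'a': 4
  'c': 1
  'e': 2
Scanning left to right for freq == 1:
  Position 0 ('e'): freq=2, skip
  Position 1 ('e'): freq=2, skip
  Position 2 ('a'): freq=4, skip
  Position 3 ('a'): freq=4, skip
  Position 4 ('a'): freq=4, skip
  Position 5 ('a'): freq=4, skip
  Position 6 ('c'): unique! => answer = 6

6


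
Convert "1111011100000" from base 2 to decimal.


Input: "1111011100000" in base 2
Positional expansion:
  Digit '1' (value 1) x 2^12 = 4096
  Digit '1' (value 1) x 2^11 = 2048
  Digit '1' (value 1) x 2^10 = 1024
  Digit '1' (value 1) x 2^9 = 512
  Digit '0' (value 0) x 2^8 = 0
  Digit '1' (value 1) x 2^7 = 128
  Digit '1' (value 1) x 2^6 = 64
  Digit '1' (value 1) x 2^5 = 32
  Digit '0' (value 0) x 2^4 = 0
  Digit '0' (value 0) x 2^3 = 0
  Digit '0' (value 0) x 2^2 = 0
  Digit '0' (value 0) x 2^1 = 0
  Digit '0' (value 0) x 2^0 = 0
Sum = 7904

7904


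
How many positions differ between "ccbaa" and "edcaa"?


Comparing "ccbaa" and "edcaa" position by position:
  Position 0: 'c' vs 'e' => DIFFER
  Position 1: 'c' vs 'd' => DIFFER
  Position 2: 'b' vs 'c' => DIFFER
  Position 3: 'a' vs 'a' => same
  Position 4: 'a' vs 'a' => same
Positions that differ: 3

3


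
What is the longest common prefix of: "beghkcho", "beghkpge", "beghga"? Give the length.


Words: beghkcho, beghkpge, beghga
  Position 0: all 'b' => match
  Position 1: all 'e' => match
  Position 2: all 'g' => match
  Position 3: all 'h' => match
  Position 4: ('k', 'k', 'g') => mismatch, stop
LCP = "begh" (length 4)

4


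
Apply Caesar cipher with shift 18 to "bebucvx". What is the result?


Caesar cipher: shift "bebucvx" by 18
  'b' (pos 1) + 18 = pos 19 = 't'
  'e' (pos 4) + 18 = pos 22 = 'w'
  'b' (pos 1) + 18 = pos 19 = 't'
  'u' (pos 20) + 18 = pos 12 = 'm'
  'c' (pos 2) + 18 = pos 20 = 'u'
  'v' (pos 21) + 18 = pos 13 = 'n'
  'x' (pos 23) + 18 = pos 15 = 'p'
Result: twtmunp

twtmunp


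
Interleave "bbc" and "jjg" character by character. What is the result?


Interleaving "bbc" and "jjg":
  Position 0: 'b' from first, 'j' from second => "bj"
  Position 1: 'b' from first, 'j' from second => "bj"
  Position 2: 'c' from first, 'g' from second => "cg"
Result: bjbjcg

bjbjcg


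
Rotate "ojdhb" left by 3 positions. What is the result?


Input: "ojdhb", rotate left by 3
First 3 characters: "ojd"
Remaining characters: "hb"
Concatenate remaining + first: "hb" + "ojd" = "hbojd"

hbojd


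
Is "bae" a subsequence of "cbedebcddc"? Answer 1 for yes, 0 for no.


Check if "bae" is a subsequence of "cbedebcddc"
Greedy scan:
  Position 0 ('c'): no match needed
  Position 1 ('b'): matches sub[0] = 'b'
  Position 2 ('e'): no match needed
  Position 3 ('d'): no match needed
  Position 4 ('e'): no match needed
  Position 5 ('b'): no match needed
  Position 6 ('c'): no match needed
  Position 7 ('d'): no match needed
  Position 8 ('d'): no match needed
  Position 9 ('c'): no match needed
Only matched 1/3 characters => not a subsequence

0


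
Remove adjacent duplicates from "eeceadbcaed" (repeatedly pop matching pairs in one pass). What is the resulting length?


Input: eeceadbcaed
Stack-based adjacent duplicate removal:
  Read 'e': push. Stack: e
  Read 'e': matches stack top 'e' => pop. Stack: (empty)
  Read 'c': push. Stack: c
  Read 'e': push. Stack: ce
  Read 'a': push. Stack: cea
  Read 'd': push. Stack: cead
  Read 'b': push. Stack: ceadb
  Read 'c': push. Stack: ceadbc
  Read 'a': push. Stack: ceadbca
  Read 'e': push. Stack: ceadbcae
  Read 'd': push. Stack: ceadbcaed
Final stack: "ceadbcaed" (length 9)

9


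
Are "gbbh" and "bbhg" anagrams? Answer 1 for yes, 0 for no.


Strings: "gbbh", "bbhg"
Sorted first:  bbgh
Sorted second: bbgh
Sorted forms match => anagrams

1


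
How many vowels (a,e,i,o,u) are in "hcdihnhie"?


Input: hcdihnhie
Checking each character:
  'h' at position 0: consonant
  'c' at position 1: consonant
  'd' at position 2: consonant
  'i' at position 3: vowel (running total: 1)
  'h' at position 4: consonant
  'n' at position 5: consonant
  'h' at position 6: consonant
  'i' at position 7: vowel (running total: 2)
  'e' at position 8: vowel (running total: 3)
Total vowels: 3

3


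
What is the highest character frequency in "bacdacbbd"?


Input: bacdacbbd
Character counts:
  'a': 2
  'b': 3
  'c': 2
  'd': 2
Maximum frequency: 3

3


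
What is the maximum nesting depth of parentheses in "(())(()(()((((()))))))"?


Input: "(())(()(()((((()))))))"
Tracking depth:
  Position 0 '(': depth becomes 1
  Position 1 '(': depth becomes 2
  Position 2 ')': depth becomes 1
  Position 3 ')': depth becomes 0
  Position 4 '(': depth becomes 1
  Position 5 '(': depth becomes 2
  Position 6 ')': depth becomes 1
  Position 7 '(': depth becomes 2
  Position 8 '(': depth becomes 3
  Position 9 ')': depth becomes 2
  Position 10 '(': depth becomes 3
  Position 11 '(': depth becomes 4
  Position 12 '(': depth becomes 5
  Position 13 '(': depth becomes 6
  Position 14 '(': depth becomes 7
  Position 15 ')': depth becomes 6
  Position 16 ')': depth becomes 5
  Position 17 ')': depth becomes 4
  Position 18 ')': depth becomes 3
  Position 19 ')': depth becomes 2
  Position 20 ')': depth becomes 1
  Position 21 ')': depth becomes 0
Maximum depth reached: 7

7


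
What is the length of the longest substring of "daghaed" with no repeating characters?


Input: "daghaed"
Sliding window (track last position of each char):
  Position 0 ('d'): window [0,0] length 1 -- new best
  Position 1 ('a'): window [0,1] length 2 -- new best
  Position 2 ('g'): window [0,2] length 3 -- new best
  Position 3 ('h'): window [0,3] length 4 -- new best
  Position 4 ('a'): repeat (last at 1), move window start to 2
  Position 4 ('a'): window [2,4] length 3
  Position 5 ('e'): window [2,5] length 4
  Position 6 ('d'): window [2,6] length 5 -- new best
Longest substring with no repeats: "ghaed" with length 5

5


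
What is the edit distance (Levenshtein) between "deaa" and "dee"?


Computing edit distance: "deaa" -> "dee"
DP table:
           d    e    e
      0    1    2    3
  d   1    0    1    2
  e   2    1    0    1
  a   3    2    1    1
  a   4    3    2    2
Edit distance = dp[4][3] = 2

2


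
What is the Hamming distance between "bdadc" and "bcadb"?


Comparing "bdadc" and "bcadb" position by position:
  Position 0: 'b' vs 'b' => same
  Position 1: 'd' vs 'c' => differ
  Position 2: 'a' vs 'a' => same
  Position 3: 'd' vs 'd' => same
  Position 4: 'c' vs 'b' => differ
Total differences (Hamming distance): 2

2


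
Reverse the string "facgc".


Input: facgc
Reading characters right to left:
  Position 4: 'c'
  Position 3: 'g'
  Position 2: 'c'
  Position 1: 'a'
  Position 0: 'f'
Reversed: cgcaf

cgcaf


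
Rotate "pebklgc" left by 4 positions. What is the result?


Input: "pebklgc", rotate left by 4
First 4 characters: "pebk"
Remaining characters: "lgc"
Concatenate remaining + first: "lgc" + "pebk" = "lgcpebk"

lgcpebk


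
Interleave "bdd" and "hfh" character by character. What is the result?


Interleaving "bdd" and "hfh":
  Position 0: 'b' from first, 'h' from second => "bh"
  Position 1: 'd' from first, 'f' from second => "df"
  Position 2: 'd' from first, 'h' from second => "dh"
Result: bhdfdh

bhdfdh
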